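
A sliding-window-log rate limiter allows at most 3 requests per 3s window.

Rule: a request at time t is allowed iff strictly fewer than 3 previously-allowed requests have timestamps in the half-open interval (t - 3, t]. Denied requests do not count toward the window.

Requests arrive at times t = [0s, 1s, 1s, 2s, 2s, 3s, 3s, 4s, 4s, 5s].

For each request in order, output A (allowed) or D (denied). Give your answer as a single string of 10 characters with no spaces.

Tracking allowed requests in the window:
  req#1 t=0s: ALLOW
  req#2 t=1s: ALLOW
  req#3 t=1s: ALLOW
  req#4 t=2s: DENY
  req#5 t=2s: DENY
  req#6 t=3s: ALLOW
  req#7 t=3s: DENY
  req#8 t=4s: ALLOW
  req#9 t=4s: ALLOW
  req#10 t=5s: DENY

Answer: AAADDADAAD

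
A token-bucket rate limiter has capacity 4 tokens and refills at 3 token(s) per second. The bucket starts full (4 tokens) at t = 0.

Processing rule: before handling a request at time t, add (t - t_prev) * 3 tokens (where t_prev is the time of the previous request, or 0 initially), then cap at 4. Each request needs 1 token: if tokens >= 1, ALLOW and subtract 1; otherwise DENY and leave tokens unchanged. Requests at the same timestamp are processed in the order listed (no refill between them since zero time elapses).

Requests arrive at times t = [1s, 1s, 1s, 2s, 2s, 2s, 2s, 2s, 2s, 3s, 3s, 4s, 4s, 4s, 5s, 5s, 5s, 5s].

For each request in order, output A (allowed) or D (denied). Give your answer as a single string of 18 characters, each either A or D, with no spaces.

Answer: AAAAAAADDAAAAAAAAA

Derivation:
Simulating step by step:
  req#1 t=1s: ALLOW
  req#2 t=1s: ALLOW
  req#3 t=1s: ALLOW
  req#4 t=2s: ALLOW
  req#5 t=2s: ALLOW
  req#6 t=2s: ALLOW
  req#7 t=2s: ALLOW
  req#8 t=2s: DENY
  req#9 t=2s: DENY
  req#10 t=3s: ALLOW
  req#11 t=3s: ALLOW
  req#12 t=4s: ALLOW
  req#13 t=4s: ALLOW
  req#14 t=4s: ALLOW
  req#15 t=5s: ALLOW
  req#16 t=5s: ALLOW
  req#17 t=5s: ALLOW
  req#18 t=5s: ALLOW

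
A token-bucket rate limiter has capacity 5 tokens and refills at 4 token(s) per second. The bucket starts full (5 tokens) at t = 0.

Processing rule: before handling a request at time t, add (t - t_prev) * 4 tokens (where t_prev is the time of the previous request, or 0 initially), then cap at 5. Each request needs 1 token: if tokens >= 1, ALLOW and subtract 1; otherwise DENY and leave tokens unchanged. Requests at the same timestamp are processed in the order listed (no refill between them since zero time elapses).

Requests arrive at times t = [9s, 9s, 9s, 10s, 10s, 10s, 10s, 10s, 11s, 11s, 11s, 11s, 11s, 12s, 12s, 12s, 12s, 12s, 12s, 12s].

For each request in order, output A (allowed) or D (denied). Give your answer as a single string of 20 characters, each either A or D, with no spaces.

Answer: AAAAAAAAAAAADAAAADDD

Derivation:
Simulating step by step:
  req#1 t=9s: ALLOW
  req#2 t=9s: ALLOW
  req#3 t=9s: ALLOW
  req#4 t=10s: ALLOW
  req#5 t=10s: ALLOW
  req#6 t=10s: ALLOW
  req#7 t=10s: ALLOW
  req#8 t=10s: ALLOW
  req#9 t=11s: ALLOW
  req#10 t=11s: ALLOW
  req#11 t=11s: ALLOW
  req#12 t=11s: ALLOW
  req#13 t=11s: DENY
  req#14 t=12s: ALLOW
  req#15 t=12s: ALLOW
  req#16 t=12s: ALLOW
  req#17 t=12s: ALLOW
  req#18 t=12s: DENY
  req#19 t=12s: DENY
  req#20 t=12s: DENY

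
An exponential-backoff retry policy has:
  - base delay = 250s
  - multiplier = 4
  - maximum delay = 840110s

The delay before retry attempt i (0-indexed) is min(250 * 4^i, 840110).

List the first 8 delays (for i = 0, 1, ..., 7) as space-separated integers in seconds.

Computing each delay:
  i=0: min(250*4^0, 840110) = 250
  i=1: min(250*4^1, 840110) = 1000
  i=2: min(250*4^2, 840110) = 4000
  i=3: min(250*4^3, 840110) = 16000
  i=4: min(250*4^4, 840110) = 64000
  i=5: min(250*4^5, 840110) = 256000
  i=6: min(250*4^6, 840110) = 840110
  i=7: min(250*4^7, 840110) = 840110

Answer: 250 1000 4000 16000 64000 256000 840110 840110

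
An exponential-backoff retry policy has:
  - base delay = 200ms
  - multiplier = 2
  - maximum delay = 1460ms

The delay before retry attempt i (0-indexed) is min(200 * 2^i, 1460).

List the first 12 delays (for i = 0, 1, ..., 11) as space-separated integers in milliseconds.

Answer: 200 400 800 1460 1460 1460 1460 1460 1460 1460 1460 1460

Derivation:
Computing each delay:
  i=0: min(200*2^0, 1460) = 200
  i=1: min(200*2^1, 1460) = 400
  i=2: min(200*2^2, 1460) = 800
  i=3: min(200*2^3, 1460) = 1460
  i=4: min(200*2^4, 1460) = 1460
  i=5: min(200*2^5, 1460) = 1460
  i=6: min(200*2^6, 1460) = 1460
  i=7: min(200*2^7, 1460) = 1460
  i=8: min(200*2^8, 1460) = 1460
  i=9: min(200*2^9, 1460) = 1460
  i=10: min(200*2^10, 1460) = 1460
  i=11: min(200*2^11, 1460) = 1460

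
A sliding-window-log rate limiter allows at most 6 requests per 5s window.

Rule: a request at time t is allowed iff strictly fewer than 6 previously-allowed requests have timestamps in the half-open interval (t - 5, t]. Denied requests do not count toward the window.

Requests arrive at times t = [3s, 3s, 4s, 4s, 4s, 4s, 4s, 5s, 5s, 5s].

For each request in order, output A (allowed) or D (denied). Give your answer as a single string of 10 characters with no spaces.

Answer: AAAAAADDDD

Derivation:
Tracking allowed requests in the window:
  req#1 t=3s: ALLOW
  req#2 t=3s: ALLOW
  req#3 t=4s: ALLOW
  req#4 t=4s: ALLOW
  req#5 t=4s: ALLOW
  req#6 t=4s: ALLOW
  req#7 t=4s: DENY
  req#8 t=5s: DENY
  req#9 t=5s: DENY
  req#10 t=5s: DENY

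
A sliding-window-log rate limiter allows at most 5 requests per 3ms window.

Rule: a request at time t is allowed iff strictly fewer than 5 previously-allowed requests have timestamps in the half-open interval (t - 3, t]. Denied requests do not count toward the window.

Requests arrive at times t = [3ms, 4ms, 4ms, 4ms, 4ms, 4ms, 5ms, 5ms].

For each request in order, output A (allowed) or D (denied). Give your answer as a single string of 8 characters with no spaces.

Tracking allowed requests in the window:
  req#1 t=3ms: ALLOW
  req#2 t=4ms: ALLOW
  req#3 t=4ms: ALLOW
  req#4 t=4ms: ALLOW
  req#5 t=4ms: ALLOW
  req#6 t=4ms: DENY
  req#7 t=5ms: DENY
  req#8 t=5ms: DENY

Answer: AAAAADDD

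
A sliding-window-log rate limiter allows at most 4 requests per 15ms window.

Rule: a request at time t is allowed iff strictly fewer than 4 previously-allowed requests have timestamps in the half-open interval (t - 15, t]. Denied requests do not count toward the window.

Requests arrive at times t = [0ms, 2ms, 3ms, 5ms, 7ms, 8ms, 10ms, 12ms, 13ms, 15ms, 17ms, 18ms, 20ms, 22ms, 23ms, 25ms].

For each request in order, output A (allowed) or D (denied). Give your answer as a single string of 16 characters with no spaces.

Tracking allowed requests in the window:
  req#1 t=0ms: ALLOW
  req#2 t=2ms: ALLOW
  req#3 t=3ms: ALLOW
  req#4 t=5ms: ALLOW
  req#5 t=7ms: DENY
  req#6 t=8ms: DENY
  req#7 t=10ms: DENY
  req#8 t=12ms: DENY
  req#9 t=13ms: DENY
  req#10 t=15ms: ALLOW
  req#11 t=17ms: ALLOW
  req#12 t=18ms: ALLOW
  req#13 t=20ms: ALLOW
  req#14 t=22ms: DENY
  req#15 t=23ms: DENY
  req#16 t=25ms: DENY

Answer: AAAADDDDDAAAADDD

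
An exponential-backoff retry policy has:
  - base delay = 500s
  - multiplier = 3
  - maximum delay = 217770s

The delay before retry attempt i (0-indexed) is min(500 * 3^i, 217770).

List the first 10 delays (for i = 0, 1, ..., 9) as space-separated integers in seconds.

Computing each delay:
  i=0: min(500*3^0, 217770) = 500
  i=1: min(500*3^1, 217770) = 1500
  i=2: min(500*3^2, 217770) = 4500
  i=3: min(500*3^3, 217770) = 13500
  i=4: min(500*3^4, 217770) = 40500
  i=5: min(500*3^5, 217770) = 121500
  i=6: min(500*3^6, 217770) = 217770
  i=7: min(500*3^7, 217770) = 217770
  i=8: min(500*3^8, 217770) = 217770
  i=9: min(500*3^9, 217770) = 217770

Answer: 500 1500 4500 13500 40500 121500 217770 217770 217770 217770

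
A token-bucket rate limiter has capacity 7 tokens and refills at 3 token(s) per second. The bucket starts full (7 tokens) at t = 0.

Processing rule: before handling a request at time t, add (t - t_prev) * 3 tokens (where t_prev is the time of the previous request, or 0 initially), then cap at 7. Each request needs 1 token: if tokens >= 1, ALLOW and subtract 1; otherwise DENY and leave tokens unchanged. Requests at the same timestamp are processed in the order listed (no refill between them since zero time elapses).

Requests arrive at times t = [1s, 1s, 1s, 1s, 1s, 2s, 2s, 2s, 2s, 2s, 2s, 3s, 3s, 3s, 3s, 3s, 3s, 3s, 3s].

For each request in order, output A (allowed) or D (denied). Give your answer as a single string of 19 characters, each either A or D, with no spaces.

Simulating step by step:
  req#1 t=1s: ALLOW
  req#2 t=1s: ALLOW
  req#3 t=1s: ALLOW
  req#4 t=1s: ALLOW
  req#5 t=1s: ALLOW
  req#6 t=2s: ALLOW
  req#7 t=2s: ALLOW
  req#8 t=2s: ALLOW
  req#9 t=2s: ALLOW
  req#10 t=2s: ALLOW
  req#11 t=2s: DENY
  req#12 t=3s: ALLOW
  req#13 t=3s: ALLOW
  req#14 t=3s: ALLOW
  req#15 t=3s: DENY
  req#16 t=3s: DENY
  req#17 t=3s: DENY
  req#18 t=3s: DENY
  req#19 t=3s: DENY

Answer: AAAAAAAAAADAAADDDDD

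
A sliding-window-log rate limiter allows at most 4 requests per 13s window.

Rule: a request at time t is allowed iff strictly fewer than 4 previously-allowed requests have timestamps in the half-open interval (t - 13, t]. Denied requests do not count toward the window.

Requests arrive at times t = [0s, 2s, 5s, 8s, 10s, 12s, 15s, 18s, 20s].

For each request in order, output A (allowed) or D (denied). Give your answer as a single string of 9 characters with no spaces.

Answer: AAAADDAAA

Derivation:
Tracking allowed requests in the window:
  req#1 t=0s: ALLOW
  req#2 t=2s: ALLOW
  req#3 t=5s: ALLOW
  req#4 t=8s: ALLOW
  req#5 t=10s: DENY
  req#6 t=12s: DENY
  req#7 t=15s: ALLOW
  req#8 t=18s: ALLOW
  req#9 t=20s: ALLOW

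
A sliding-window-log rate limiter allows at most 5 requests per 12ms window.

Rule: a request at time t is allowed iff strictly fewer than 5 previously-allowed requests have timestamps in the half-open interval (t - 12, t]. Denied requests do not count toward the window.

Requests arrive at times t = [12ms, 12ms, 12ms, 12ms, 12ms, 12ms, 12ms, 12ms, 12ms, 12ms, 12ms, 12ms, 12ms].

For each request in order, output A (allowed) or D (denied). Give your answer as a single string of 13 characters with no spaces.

Tracking allowed requests in the window:
  req#1 t=12ms: ALLOW
  req#2 t=12ms: ALLOW
  req#3 t=12ms: ALLOW
  req#4 t=12ms: ALLOW
  req#5 t=12ms: ALLOW
  req#6 t=12ms: DENY
  req#7 t=12ms: DENY
  req#8 t=12ms: DENY
  req#9 t=12ms: DENY
  req#10 t=12ms: DENY
  req#11 t=12ms: DENY
  req#12 t=12ms: DENY
  req#13 t=12ms: DENY

Answer: AAAAADDDDDDDD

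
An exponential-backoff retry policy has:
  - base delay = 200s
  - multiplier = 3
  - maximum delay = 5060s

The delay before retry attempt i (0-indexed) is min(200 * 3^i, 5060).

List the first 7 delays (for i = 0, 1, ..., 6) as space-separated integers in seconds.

Answer: 200 600 1800 5060 5060 5060 5060

Derivation:
Computing each delay:
  i=0: min(200*3^0, 5060) = 200
  i=1: min(200*3^1, 5060) = 600
  i=2: min(200*3^2, 5060) = 1800
  i=3: min(200*3^3, 5060) = 5060
  i=4: min(200*3^4, 5060) = 5060
  i=5: min(200*3^5, 5060) = 5060
  i=6: min(200*3^6, 5060) = 5060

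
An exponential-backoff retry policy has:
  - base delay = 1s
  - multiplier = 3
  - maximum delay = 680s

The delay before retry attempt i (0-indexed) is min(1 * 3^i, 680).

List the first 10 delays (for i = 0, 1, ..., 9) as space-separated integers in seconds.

Computing each delay:
  i=0: min(1*3^0, 680) = 1
  i=1: min(1*3^1, 680) = 3
  i=2: min(1*3^2, 680) = 9
  i=3: min(1*3^3, 680) = 27
  i=4: min(1*3^4, 680) = 81
  i=5: min(1*3^5, 680) = 243
  i=6: min(1*3^6, 680) = 680
  i=7: min(1*3^7, 680) = 680
  i=8: min(1*3^8, 680) = 680
  i=9: min(1*3^9, 680) = 680

Answer: 1 3 9 27 81 243 680 680 680 680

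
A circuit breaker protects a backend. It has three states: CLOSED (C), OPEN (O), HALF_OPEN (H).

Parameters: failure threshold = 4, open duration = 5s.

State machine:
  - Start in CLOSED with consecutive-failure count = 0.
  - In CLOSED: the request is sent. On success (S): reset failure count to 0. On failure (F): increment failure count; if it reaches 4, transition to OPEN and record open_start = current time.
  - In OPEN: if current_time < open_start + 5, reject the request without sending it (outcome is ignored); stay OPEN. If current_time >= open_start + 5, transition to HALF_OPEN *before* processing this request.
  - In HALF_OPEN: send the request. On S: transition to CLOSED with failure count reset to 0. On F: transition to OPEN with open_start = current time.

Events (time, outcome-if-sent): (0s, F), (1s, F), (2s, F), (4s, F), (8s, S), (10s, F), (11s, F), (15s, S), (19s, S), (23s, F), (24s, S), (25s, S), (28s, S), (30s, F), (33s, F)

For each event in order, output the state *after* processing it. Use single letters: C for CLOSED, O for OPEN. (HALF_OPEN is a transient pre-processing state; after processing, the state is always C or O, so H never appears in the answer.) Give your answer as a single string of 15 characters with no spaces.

State after each event:
  event#1 t=0s outcome=F: state=CLOSED
  event#2 t=1s outcome=F: state=CLOSED
  event#3 t=2s outcome=F: state=CLOSED
  event#4 t=4s outcome=F: state=OPEN
  event#5 t=8s outcome=S: state=OPEN
  event#6 t=10s outcome=F: state=OPEN
  event#7 t=11s outcome=F: state=OPEN
  event#8 t=15s outcome=S: state=CLOSED
  event#9 t=19s outcome=S: state=CLOSED
  event#10 t=23s outcome=F: state=CLOSED
  event#11 t=24s outcome=S: state=CLOSED
  event#12 t=25s outcome=S: state=CLOSED
  event#13 t=28s outcome=S: state=CLOSED
  event#14 t=30s outcome=F: state=CLOSED
  event#15 t=33s outcome=F: state=CLOSED

Answer: CCCOOOOCCCCCCCC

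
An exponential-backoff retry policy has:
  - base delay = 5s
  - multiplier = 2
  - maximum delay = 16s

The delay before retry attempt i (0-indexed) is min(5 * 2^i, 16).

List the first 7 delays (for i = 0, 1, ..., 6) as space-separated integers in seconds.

Computing each delay:
  i=0: min(5*2^0, 16) = 5
  i=1: min(5*2^1, 16) = 10
  i=2: min(5*2^2, 16) = 16
  i=3: min(5*2^3, 16) = 16
  i=4: min(5*2^4, 16) = 16
  i=5: min(5*2^5, 16) = 16
  i=6: min(5*2^6, 16) = 16

Answer: 5 10 16 16 16 16 16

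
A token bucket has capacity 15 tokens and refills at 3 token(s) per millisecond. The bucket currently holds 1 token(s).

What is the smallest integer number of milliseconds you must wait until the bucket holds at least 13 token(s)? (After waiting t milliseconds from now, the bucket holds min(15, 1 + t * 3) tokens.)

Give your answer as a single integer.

Answer: 4

Derivation:
Need 1 + t * 3 >= 13, so t >= 12/3.
Smallest integer t = ceil(12/3) = 4.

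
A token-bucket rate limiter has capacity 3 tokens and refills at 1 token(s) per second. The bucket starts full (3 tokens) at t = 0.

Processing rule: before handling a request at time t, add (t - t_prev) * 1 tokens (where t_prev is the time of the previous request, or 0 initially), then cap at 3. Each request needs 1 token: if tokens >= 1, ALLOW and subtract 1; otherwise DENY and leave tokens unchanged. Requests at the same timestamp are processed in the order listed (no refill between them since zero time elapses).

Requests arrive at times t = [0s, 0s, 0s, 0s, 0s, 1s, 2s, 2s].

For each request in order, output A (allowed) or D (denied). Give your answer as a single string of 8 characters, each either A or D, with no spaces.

Simulating step by step:
  req#1 t=0s: ALLOW
  req#2 t=0s: ALLOW
  req#3 t=0s: ALLOW
  req#4 t=0s: DENY
  req#5 t=0s: DENY
  req#6 t=1s: ALLOW
  req#7 t=2s: ALLOW
  req#8 t=2s: DENY

Answer: AAADDAAD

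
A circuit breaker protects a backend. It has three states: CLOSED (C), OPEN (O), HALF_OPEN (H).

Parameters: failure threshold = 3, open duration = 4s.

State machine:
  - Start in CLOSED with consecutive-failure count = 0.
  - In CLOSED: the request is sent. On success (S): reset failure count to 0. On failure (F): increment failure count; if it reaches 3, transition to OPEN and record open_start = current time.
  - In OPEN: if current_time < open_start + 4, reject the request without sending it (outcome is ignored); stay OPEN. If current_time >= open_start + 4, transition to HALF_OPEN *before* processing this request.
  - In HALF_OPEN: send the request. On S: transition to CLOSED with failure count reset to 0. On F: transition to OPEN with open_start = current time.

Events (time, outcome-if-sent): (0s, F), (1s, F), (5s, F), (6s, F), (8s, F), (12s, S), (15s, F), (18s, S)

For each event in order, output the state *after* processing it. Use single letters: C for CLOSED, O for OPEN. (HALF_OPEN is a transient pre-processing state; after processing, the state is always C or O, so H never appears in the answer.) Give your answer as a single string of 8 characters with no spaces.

Answer: CCOOOCCC

Derivation:
State after each event:
  event#1 t=0s outcome=F: state=CLOSED
  event#2 t=1s outcome=F: state=CLOSED
  event#3 t=5s outcome=F: state=OPEN
  event#4 t=6s outcome=F: state=OPEN
  event#5 t=8s outcome=F: state=OPEN
  event#6 t=12s outcome=S: state=CLOSED
  event#7 t=15s outcome=F: state=CLOSED
  event#8 t=18s outcome=S: state=CLOSED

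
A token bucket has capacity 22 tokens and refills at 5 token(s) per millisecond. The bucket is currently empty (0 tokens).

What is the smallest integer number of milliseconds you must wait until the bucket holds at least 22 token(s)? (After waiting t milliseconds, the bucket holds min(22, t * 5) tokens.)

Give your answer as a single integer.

Need t * 5 >= 22, so t >= 22/5.
Smallest integer t = ceil(22/5) = 5.

Answer: 5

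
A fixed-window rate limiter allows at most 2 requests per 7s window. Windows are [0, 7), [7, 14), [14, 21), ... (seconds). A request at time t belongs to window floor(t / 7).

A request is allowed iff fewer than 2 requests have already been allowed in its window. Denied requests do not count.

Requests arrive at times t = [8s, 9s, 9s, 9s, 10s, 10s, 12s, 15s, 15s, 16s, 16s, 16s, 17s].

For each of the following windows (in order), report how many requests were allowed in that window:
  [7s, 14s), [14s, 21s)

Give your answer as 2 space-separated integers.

Answer: 2 2

Derivation:
Processing requests:
  req#1 t=8s (window 1): ALLOW
  req#2 t=9s (window 1): ALLOW
  req#3 t=9s (window 1): DENY
  req#4 t=9s (window 1): DENY
  req#5 t=10s (window 1): DENY
  req#6 t=10s (window 1): DENY
  req#7 t=12s (window 1): DENY
  req#8 t=15s (window 2): ALLOW
  req#9 t=15s (window 2): ALLOW
  req#10 t=16s (window 2): DENY
  req#11 t=16s (window 2): DENY
  req#12 t=16s (window 2): DENY
  req#13 t=17s (window 2): DENY

Allowed counts by window: 2 2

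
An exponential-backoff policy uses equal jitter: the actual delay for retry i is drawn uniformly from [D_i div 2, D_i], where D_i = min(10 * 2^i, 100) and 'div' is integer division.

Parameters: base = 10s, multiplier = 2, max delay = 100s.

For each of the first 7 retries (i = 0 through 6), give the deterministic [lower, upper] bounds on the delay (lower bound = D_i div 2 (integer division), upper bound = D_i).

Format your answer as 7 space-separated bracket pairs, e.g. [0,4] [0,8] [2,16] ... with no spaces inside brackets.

Answer: [5,10] [10,20] [20,40] [40,80] [50,100] [50,100] [50,100]

Derivation:
Computing bounds per retry:
  i=0: D_i=min(10*2^0,100)=10, bounds=[5,10]
  i=1: D_i=min(10*2^1,100)=20, bounds=[10,20]
  i=2: D_i=min(10*2^2,100)=40, bounds=[20,40]
  i=3: D_i=min(10*2^3,100)=80, bounds=[40,80]
  i=4: D_i=min(10*2^4,100)=100, bounds=[50,100]
  i=5: D_i=min(10*2^5,100)=100, bounds=[50,100]
  i=6: D_i=min(10*2^6,100)=100, bounds=[50,100]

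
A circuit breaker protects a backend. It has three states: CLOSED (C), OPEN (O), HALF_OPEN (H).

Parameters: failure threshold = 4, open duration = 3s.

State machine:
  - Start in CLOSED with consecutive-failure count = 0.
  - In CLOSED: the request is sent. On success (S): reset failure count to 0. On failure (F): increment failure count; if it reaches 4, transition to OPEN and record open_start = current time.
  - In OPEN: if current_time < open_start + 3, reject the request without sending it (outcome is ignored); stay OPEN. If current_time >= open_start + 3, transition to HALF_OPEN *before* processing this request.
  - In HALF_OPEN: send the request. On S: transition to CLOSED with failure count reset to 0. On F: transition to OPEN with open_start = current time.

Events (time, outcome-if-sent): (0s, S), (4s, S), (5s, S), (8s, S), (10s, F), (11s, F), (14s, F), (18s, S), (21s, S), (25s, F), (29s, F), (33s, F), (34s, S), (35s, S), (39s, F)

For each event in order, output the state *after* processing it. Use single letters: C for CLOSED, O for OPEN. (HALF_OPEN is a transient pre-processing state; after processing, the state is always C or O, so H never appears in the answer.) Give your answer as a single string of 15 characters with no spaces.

Answer: CCCCCCCCCCCCCCC

Derivation:
State after each event:
  event#1 t=0s outcome=S: state=CLOSED
  event#2 t=4s outcome=S: state=CLOSED
  event#3 t=5s outcome=S: state=CLOSED
  event#4 t=8s outcome=S: state=CLOSED
  event#5 t=10s outcome=F: state=CLOSED
  event#6 t=11s outcome=F: state=CLOSED
  event#7 t=14s outcome=F: state=CLOSED
  event#8 t=18s outcome=S: state=CLOSED
  event#9 t=21s outcome=S: state=CLOSED
  event#10 t=25s outcome=F: state=CLOSED
  event#11 t=29s outcome=F: state=CLOSED
  event#12 t=33s outcome=F: state=CLOSED
  event#13 t=34s outcome=S: state=CLOSED
  event#14 t=35s outcome=S: state=CLOSED
  event#15 t=39s outcome=F: state=CLOSED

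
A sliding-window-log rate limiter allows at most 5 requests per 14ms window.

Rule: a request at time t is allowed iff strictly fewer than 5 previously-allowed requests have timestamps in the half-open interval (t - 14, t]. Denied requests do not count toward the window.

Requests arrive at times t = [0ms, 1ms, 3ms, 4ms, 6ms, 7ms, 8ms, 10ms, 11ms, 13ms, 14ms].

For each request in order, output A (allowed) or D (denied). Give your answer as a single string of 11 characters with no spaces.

Answer: AAAAADDDDDA

Derivation:
Tracking allowed requests in the window:
  req#1 t=0ms: ALLOW
  req#2 t=1ms: ALLOW
  req#3 t=3ms: ALLOW
  req#4 t=4ms: ALLOW
  req#5 t=6ms: ALLOW
  req#6 t=7ms: DENY
  req#7 t=8ms: DENY
  req#8 t=10ms: DENY
  req#9 t=11ms: DENY
  req#10 t=13ms: DENY
  req#11 t=14ms: ALLOW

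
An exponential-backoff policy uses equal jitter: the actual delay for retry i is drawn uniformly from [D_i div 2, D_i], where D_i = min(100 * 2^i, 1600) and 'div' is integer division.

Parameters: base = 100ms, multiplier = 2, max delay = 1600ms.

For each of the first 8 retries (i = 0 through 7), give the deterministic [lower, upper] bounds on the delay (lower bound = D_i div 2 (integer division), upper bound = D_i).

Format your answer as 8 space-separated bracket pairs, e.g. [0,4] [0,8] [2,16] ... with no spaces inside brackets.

Computing bounds per retry:
  i=0: D_i=min(100*2^0,1600)=100, bounds=[50,100]
  i=1: D_i=min(100*2^1,1600)=200, bounds=[100,200]
  i=2: D_i=min(100*2^2,1600)=400, bounds=[200,400]
  i=3: D_i=min(100*2^3,1600)=800, bounds=[400,800]
  i=4: D_i=min(100*2^4,1600)=1600, bounds=[800,1600]
  i=5: D_i=min(100*2^5,1600)=1600, bounds=[800,1600]
  i=6: D_i=min(100*2^6,1600)=1600, bounds=[800,1600]
  i=7: D_i=min(100*2^7,1600)=1600, bounds=[800,1600]

Answer: [50,100] [100,200] [200,400] [400,800] [800,1600] [800,1600] [800,1600] [800,1600]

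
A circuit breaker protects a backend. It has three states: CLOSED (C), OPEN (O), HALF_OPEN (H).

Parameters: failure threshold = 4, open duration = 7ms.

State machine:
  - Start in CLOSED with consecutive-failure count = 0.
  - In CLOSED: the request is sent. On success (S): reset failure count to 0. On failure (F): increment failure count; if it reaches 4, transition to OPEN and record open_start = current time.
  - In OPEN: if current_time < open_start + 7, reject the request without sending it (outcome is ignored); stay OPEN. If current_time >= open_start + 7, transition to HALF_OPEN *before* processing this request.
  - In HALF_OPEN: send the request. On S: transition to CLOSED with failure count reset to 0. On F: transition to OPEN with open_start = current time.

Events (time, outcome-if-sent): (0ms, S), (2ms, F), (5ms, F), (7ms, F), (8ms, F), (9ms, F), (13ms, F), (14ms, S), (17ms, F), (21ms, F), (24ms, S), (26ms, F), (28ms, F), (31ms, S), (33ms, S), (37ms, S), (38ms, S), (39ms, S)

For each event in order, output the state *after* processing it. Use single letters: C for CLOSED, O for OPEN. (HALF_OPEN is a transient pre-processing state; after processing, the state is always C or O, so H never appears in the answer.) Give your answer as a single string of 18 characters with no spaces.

State after each event:
  event#1 t=0ms outcome=S: state=CLOSED
  event#2 t=2ms outcome=F: state=CLOSED
  event#3 t=5ms outcome=F: state=CLOSED
  event#4 t=7ms outcome=F: state=CLOSED
  event#5 t=8ms outcome=F: state=OPEN
  event#6 t=9ms outcome=F: state=OPEN
  event#7 t=13ms outcome=F: state=OPEN
  event#8 t=14ms outcome=S: state=OPEN
  event#9 t=17ms outcome=F: state=OPEN
  event#10 t=21ms outcome=F: state=OPEN
  event#11 t=24ms outcome=S: state=CLOSED
  event#12 t=26ms outcome=F: state=CLOSED
  event#13 t=28ms outcome=F: state=CLOSED
  event#14 t=31ms outcome=S: state=CLOSED
  event#15 t=33ms outcome=S: state=CLOSED
  event#16 t=37ms outcome=S: state=CLOSED
  event#17 t=38ms outcome=S: state=CLOSED
  event#18 t=39ms outcome=S: state=CLOSED

Answer: CCCCOOOOOOCCCCCCCC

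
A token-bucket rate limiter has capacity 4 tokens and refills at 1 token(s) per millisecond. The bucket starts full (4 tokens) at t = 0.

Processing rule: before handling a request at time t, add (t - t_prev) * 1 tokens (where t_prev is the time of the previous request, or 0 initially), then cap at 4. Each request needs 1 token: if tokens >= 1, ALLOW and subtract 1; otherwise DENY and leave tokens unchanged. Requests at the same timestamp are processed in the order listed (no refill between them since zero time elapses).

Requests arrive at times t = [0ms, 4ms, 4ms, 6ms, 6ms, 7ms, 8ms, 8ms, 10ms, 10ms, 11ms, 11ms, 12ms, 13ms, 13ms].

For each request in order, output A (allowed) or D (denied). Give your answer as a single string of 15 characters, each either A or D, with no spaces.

Simulating step by step:
  req#1 t=0ms: ALLOW
  req#2 t=4ms: ALLOW
  req#3 t=4ms: ALLOW
  req#4 t=6ms: ALLOW
  req#5 t=6ms: ALLOW
  req#6 t=7ms: ALLOW
  req#7 t=8ms: ALLOW
  req#8 t=8ms: ALLOW
  req#9 t=10ms: ALLOW
  req#10 t=10ms: ALLOW
  req#11 t=11ms: ALLOW
  req#12 t=11ms: ALLOW
  req#13 t=12ms: ALLOW
  req#14 t=13ms: ALLOW
  req#15 t=13ms: DENY

Answer: AAAAAAAAAAAAAAD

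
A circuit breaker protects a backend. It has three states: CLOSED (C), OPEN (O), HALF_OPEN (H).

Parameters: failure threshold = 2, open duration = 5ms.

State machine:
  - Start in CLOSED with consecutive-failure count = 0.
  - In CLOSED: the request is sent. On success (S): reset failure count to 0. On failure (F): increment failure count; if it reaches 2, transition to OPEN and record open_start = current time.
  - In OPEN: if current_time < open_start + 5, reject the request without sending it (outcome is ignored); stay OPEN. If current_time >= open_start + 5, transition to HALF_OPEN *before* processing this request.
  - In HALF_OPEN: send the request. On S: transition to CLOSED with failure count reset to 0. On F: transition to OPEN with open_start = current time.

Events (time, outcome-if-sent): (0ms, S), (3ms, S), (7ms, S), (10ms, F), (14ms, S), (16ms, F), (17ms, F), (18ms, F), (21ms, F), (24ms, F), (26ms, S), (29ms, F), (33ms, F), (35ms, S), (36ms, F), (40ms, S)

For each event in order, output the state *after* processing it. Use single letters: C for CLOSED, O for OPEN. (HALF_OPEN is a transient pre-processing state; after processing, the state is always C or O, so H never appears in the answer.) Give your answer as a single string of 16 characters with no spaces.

State after each event:
  event#1 t=0ms outcome=S: state=CLOSED
  event#2 t=3ms outcome=S: state=CLOSED
  event#3 t=7ms outcome=S: state=CLOSED
  event#4 t=10ms outcome=F: state=CLOSED
  event#5 t=14ms outcome=S: state=CLOSED
  event#6 t=16ms outcome=F: state=CLOSED
  event#7 t=17ms outcome=F: state=OPEN
  event#8 t=18ms outcome=F: state=OPEN
  event#9 t=21ms outcome=F: state=OPEN
  event#10 t=24ms outcome=F: state=OPEN
  event#11 t=26ms outcome=S: state=OPEN
  event#12 t=29ms outcome=F: state=OPEN
  event#13 t=33ms outcome=F: state=OPEN
  event#14 t=35ms outcome=S: state=CLOSED
  event#15 t=36ms outcome=F: state=CLOSED
  event#16 t=40ms outcome=S: state=CLOSED

Answer: CCCCCCOOOOOOOCCC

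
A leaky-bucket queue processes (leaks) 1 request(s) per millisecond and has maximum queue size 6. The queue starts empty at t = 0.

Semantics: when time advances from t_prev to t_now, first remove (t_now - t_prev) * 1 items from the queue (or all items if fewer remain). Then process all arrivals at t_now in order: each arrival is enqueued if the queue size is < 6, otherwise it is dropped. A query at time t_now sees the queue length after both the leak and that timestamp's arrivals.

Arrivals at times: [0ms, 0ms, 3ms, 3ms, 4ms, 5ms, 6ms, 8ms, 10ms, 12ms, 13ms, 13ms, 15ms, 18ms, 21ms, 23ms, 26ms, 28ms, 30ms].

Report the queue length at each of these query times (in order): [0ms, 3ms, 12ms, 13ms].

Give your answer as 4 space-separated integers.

Queue lengths at query times:
  query t=0ms: backlog = 2
  query t=3ms: backlog = 2
  query t=12ms: backlog = 1
  query t=13ms: backlog = 2

Answer: 2 2 1 2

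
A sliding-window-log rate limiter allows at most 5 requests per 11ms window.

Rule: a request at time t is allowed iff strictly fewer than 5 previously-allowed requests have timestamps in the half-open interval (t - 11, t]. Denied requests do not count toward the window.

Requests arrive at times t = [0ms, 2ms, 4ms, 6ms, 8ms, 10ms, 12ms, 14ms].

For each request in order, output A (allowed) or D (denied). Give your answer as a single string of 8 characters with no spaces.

Answer: AAAAADAA

Derivation:
Tracking allowed requests in the window:
  req#1 t=0ms: ALLOW
  req#2 t=2ms: ALLOW
  req#3 t=4ms: ALLOW
  req#4 t=6ms: ALLOW
  req#5 t=8ms: ALLOW
  req#6 t=10ms: DENY
  req#7 t=12ms: ALLOW
  req#8 t=14ms: ALLOW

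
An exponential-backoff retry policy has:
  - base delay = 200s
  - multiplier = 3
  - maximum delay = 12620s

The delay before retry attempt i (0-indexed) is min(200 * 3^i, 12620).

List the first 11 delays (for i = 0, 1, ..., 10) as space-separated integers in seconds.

Answer: 200 600 1800 5400 12620 12620 12620 12620 12620 12620 12620

Derivation:
Computing each delay:
  i=0: min(200*3^0, 12620) = 200
  i=1: min(200*3^1, 12620) = 600
  i=2: min(200*3^2, 12620) = 1800
  i=3: min(200*3^3, 12620) = 5400
  i=4: min(200*3^4, 12620) = 12620
  i=5: min(200*3^5, 12620) = 12620
  i=6: min(200*3^6, 12620) = 12620
  i=7: min(200*3^7, 12620) = 12620
  i=8: min(200*3^8, 12620) = 12620
  i=9: min(200*3^9, 12620) = 12620
  i=10: min(200*3^10, 12620) = 12620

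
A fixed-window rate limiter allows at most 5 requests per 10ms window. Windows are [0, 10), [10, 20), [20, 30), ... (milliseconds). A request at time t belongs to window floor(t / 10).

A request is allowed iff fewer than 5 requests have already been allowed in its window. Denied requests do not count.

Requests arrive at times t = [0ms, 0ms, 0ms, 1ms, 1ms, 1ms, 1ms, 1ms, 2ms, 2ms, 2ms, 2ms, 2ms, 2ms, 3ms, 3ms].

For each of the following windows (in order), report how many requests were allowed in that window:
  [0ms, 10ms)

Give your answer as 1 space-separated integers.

Answer: 5

Derivation:
Processing requests:
  req#1 t=0ms (window 0): ALLOW
  req#2 t=0ms (window 0): ALLOW
  req#3 t=0ms (window 0): ALLOW
  req#4 t=1ms (window 0): ALLOW
  req#5 t=1ms (window 0): ALLOW
  req#6 t=1ms (window 0): DENY
  req#7 t=1ms (window 0): DENY
  req#8 t=1ms (window 0): DENY
  req#9 t=2ms (window 0): DENY
  req#10 t=2ms (window 0): DENY
  req#11 t=2ms (window 0): DENY
  req#12 t=2ms (window 0): DENY
  req#13 t=2ms (window 0): DENY
  req#14 t=2ms (window 0): DENY
  req#15 t=3ms (window 0): DENY
  req#16 t=3ms (window 0): DENY

Allowed counts by window: 5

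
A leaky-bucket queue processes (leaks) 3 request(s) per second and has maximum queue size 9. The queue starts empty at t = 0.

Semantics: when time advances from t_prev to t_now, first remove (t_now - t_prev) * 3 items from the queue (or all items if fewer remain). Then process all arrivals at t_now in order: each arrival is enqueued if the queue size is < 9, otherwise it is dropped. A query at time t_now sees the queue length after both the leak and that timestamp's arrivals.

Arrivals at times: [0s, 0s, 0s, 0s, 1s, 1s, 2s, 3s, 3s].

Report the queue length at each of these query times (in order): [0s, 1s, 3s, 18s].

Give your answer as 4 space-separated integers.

Queue lengths at query times:
  query t=0s: backlog = 4
  query t=1s: backlog = 3
  query t=3s: backlog = 2
  query t=18s: backlog = 0

Answer: 4 3 2 0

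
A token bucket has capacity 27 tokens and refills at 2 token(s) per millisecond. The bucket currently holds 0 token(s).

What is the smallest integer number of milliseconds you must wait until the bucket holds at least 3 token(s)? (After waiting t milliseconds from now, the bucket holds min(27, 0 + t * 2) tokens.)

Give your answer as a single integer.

Answer: 2

Derivation:
Need 0 + t * 2 >= 3, so t >= 3/2.
Smallest integer t = ceil(3/2) = 2.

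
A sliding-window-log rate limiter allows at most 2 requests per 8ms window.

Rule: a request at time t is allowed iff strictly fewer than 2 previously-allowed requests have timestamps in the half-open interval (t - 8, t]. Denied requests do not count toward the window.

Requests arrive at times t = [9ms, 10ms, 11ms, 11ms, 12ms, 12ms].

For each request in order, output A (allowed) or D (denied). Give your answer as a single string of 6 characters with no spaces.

Tracking allowed requests in the window:
  req#1 t=9ms: ALLOW
  req#2 t=10ms: ALLOW
  req#3 t=11ms: DENY
  req#4 t=11ms: DENY
  req#5 t=12ms: DENY
  req#6 t=12ms: DENY

Answer: AADDDD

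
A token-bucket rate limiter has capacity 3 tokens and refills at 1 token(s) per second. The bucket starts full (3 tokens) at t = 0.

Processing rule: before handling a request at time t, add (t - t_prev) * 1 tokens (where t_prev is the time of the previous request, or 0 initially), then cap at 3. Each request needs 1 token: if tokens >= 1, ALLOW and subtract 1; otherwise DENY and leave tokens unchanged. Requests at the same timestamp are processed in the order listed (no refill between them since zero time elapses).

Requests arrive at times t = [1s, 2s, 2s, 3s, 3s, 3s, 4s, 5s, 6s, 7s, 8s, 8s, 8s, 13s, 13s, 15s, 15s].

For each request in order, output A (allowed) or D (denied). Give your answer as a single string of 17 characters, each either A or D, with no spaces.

Simulating step by step:
  req#1 t=1s: ALLOW
  req#2 t=2s: ALLOW
  req#3 t=2s: ALLOW
  req#4 t=3s: ALLOW
  req#5 t=3s: ALLOW
  req#6 t=3s: DENY
  req#7 t=4s: ALLOW
  req#8 t=5s: ALLOW
  req#9 t=6s: ALLOW
  req#10 t=7s: ALLOW
  req#11 t=8s: ALLOW
  req#12 t=8s: DENY
  req#13 t=8s: DENY
  req#14 t=13s: ALLOW
  req#15 t=13s: ALLOW
  req#16 t=15s: ALLOW
  req#17 t=15s: ALLOW

Answer: AAAAADAAAAADDAAAA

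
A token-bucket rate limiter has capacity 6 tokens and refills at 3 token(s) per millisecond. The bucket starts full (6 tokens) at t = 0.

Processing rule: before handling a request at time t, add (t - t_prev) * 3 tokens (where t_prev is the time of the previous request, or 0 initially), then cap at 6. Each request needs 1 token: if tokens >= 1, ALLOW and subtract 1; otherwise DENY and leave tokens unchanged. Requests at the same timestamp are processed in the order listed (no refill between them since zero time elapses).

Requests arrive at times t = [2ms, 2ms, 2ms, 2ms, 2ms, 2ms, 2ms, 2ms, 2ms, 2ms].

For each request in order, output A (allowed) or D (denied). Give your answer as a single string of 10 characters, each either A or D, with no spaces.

Simulating step by step:
  req#1 t=2ms: ALLOW
  req#2 t=2ms: ALLOW
  req#3 t=2ms: ALLOW
  req#4 t=2ms: ALLOW
  req#5 t=2ms: ALLOW
  req#6 t=2ms: ALLOW
  req#7 t=2ms: DENY
  req#8 t=2ms: DENY
  req#9 t=2ms: DENY
  req#10 t=2ms: DENY

Answer: AAAAAADDDD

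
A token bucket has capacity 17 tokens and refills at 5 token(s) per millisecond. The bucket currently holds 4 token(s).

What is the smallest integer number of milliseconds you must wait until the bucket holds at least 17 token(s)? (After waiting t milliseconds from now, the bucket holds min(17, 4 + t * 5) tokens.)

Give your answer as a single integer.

Need 4 + t * 5 >= 17, so t >= 13/5.
Smallest integer t = ceil(13/5) = 3.

Answer: 3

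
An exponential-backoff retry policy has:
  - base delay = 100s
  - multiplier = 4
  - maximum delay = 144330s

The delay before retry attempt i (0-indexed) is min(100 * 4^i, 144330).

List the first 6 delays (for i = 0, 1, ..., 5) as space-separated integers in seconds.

Computing each delay:
  i=0: min(100*4^0, 144330) = 100
  i=1: min(100*4^1, 144330) = 400
  i=2: min(100*4^2, 144330) = 1600
  i=3: min(100*4^3, 144330) = 6400
  i=4: min(100*4^4, 144330) = 25600
  i=5: min(100*4^5, 144330) = 102400

Answer: 100 400 1600 6400 25600 102400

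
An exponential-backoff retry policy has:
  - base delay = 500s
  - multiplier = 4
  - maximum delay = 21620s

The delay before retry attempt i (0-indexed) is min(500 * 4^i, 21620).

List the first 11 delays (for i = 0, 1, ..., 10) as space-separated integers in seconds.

Answer: 500 2000 8000 21620 21620 21620 21620 21620 21620 21620 21620

Derivation:
Computing each delay:
  i=0: min(500*4^0, 21620) = 500
  i=1: min(500*4^1, 21620) = 2000
  i=2: min(500*4^2, 21620) = 8000
  i=3: min(500*4^3, 21620) = 21620
  i=4: min(500*4^4, 21620) = 21620
  i=5: min(500*4^5, 21620) = 21620
  i=6: min(500*4^6, 21620) = 21620
  i=7: min(500*4^7, 21620) = 21620
  i=8: min(500*4^8, 21620) = 21620
  i=9: min(500*4^9, 21620) = 21620
  i=10: min(500*4^10, 21620) = 21620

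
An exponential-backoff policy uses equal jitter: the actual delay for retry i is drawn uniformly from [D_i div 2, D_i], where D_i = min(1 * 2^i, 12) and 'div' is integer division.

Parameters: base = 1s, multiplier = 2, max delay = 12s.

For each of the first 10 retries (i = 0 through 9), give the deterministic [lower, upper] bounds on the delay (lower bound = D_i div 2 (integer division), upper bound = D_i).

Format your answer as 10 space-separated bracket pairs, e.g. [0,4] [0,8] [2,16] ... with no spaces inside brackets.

Computing bounds per retry:
  i=0: D_i=min(1*2^0,12)=1, bounds=[0,1]
  i=1: D_i=min(1*2^1,12)=2, bounds=[1,2]
  i=2: D_i=min(1*2^2,12)=4, bounds=[2,4]
  i=3: D_i=min(1*2^3,12)=8, bounds=[4,8]
  i=4: D_i=min(1*2^4,12)=12, bounds=[6,12]
  i=5: D_i=min(1*2^5,12)=12, bounds=[6,12]
  i=6: D_i=min(1*2^6,12)=12, bounds=[6,12]
  i=7: D_i=min(1*2^7,12)=12, bounds=[6,12]
  i=8: D_i=min(1*2^8,12)=12, bounds=[6,12]
  i=9: D_i=min(1*2^9,12)=12, bounds=[6,12]

Answer: [0,1] [1,2] [2,4] [4,8] [6,12] [6,12] [6,12] [6,12] [6,12] [6,12]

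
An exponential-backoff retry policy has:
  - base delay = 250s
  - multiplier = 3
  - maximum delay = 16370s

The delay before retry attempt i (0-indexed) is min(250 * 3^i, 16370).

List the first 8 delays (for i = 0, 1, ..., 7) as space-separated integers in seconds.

Answer: 250 750 2250 6750 16370 16370 16370 16370

Derivation:
Computing each delay:
  i=0: min(250*3^0, 16370) = 250
  i=1: min(250*3^1, 16370) = 750
  i=2: min(250*3^2, 16370) = 2250
  i=3: min(250*3^3, 16370) = 6750
  i=4: min(250*3^4, 16370) = 16370
  i=5: min(250*3^5, 16370) = 16370
  i=6: min(250*3^6, 16370) = 16370
  i=7: min(250*3^7, 16370) = 16370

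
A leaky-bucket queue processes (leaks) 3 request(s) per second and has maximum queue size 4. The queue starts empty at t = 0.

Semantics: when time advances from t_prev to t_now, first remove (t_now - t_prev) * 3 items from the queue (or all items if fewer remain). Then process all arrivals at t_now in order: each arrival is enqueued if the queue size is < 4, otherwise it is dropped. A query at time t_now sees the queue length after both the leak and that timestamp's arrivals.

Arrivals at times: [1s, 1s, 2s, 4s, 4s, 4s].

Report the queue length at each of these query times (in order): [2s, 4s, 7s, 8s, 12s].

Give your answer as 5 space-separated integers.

Queue lengths at query times:
  query t=2s: backlog = 1
  query t=4s: backlog = 3
  query t=7s: backlog = 0
  query t=8s: backlog = 0
  query t=12s: backlog = 0

Answer: 1 3 0 0 0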